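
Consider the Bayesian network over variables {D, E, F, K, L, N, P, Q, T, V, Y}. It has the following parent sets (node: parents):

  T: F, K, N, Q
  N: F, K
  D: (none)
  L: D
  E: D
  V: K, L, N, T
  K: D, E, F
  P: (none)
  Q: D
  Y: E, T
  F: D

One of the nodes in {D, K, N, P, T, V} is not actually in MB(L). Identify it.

By definition, MB(L) is built from L's parents, L's children, and the co-parents of L.
Parents of L: D.
L has child V.
Other parents of L's children:
  V: K, N, T
MB(L) = {D, K, N, T, V}.
P is neither a parent, child, nor co-parent of L, so it does not belong.

P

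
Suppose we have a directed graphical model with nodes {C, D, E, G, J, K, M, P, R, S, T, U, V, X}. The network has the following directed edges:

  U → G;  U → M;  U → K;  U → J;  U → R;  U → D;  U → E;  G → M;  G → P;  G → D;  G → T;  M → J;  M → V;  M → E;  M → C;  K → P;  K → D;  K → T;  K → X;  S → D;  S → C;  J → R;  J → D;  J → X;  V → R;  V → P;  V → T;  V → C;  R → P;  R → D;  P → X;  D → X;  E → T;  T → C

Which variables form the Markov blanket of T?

By definition, MB(T) is built from T's parents, T's children, and the co-parents of T.
T has child C.
Parents of T: E, G, K, V.
Parents of each child, excluding T:
  C also has parents M, S, V.
MB(T) = {C, E, G, K, M, S, V}.

{C, E, G, K, M, S, V}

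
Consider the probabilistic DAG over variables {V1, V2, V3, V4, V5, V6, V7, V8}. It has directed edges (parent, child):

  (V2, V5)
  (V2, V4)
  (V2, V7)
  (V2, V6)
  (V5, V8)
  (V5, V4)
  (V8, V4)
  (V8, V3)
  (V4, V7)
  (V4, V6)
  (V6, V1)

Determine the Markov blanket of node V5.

{V2, V4, V8}

V5 has parent V2.
V5's children: V4, V8.
Other parents of V5's children:
  V8: no additional parents.
  parents(V4) \ {V5} = {V2, V8}.
Taking the union gives {V2, V4, V8}.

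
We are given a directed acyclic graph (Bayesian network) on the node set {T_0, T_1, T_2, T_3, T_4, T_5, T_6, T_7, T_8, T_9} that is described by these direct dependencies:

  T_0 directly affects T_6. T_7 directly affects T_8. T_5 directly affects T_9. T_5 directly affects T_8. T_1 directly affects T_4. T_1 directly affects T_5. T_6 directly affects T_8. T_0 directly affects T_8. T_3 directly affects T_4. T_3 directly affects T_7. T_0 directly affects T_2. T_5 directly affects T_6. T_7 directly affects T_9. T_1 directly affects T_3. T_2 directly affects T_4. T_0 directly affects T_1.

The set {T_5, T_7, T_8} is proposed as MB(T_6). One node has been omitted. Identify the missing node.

T_0

Pa(T_6) = {T_0, T_5}.
T_6's children: T_8.
Parents of each child, excluding T_6:
  T_8 also has parents T_0, T_5, T_7.
MB(T_6) = {T_0, T_5, T_7, T_8}.
Comparing with the claimed set, T_0 is missing.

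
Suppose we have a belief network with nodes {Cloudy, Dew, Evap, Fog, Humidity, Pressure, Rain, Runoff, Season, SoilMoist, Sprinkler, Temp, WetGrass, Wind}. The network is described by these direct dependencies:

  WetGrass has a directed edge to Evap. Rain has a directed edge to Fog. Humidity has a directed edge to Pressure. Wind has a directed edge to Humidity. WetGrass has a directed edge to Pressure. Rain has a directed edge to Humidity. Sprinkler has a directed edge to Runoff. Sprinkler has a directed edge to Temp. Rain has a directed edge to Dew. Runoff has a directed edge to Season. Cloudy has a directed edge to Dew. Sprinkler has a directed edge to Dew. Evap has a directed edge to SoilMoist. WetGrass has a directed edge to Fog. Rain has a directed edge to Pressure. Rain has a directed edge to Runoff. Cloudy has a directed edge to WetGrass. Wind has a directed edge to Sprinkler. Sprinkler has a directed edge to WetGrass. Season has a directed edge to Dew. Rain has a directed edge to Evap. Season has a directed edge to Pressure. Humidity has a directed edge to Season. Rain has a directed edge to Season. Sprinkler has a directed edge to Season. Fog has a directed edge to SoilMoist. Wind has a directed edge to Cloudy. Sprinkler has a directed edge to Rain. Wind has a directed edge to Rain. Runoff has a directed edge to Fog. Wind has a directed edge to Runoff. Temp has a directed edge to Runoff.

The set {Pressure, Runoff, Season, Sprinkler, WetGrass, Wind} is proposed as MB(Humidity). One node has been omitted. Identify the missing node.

Recall MB(v) = parents ∪ children ∪ spouses, where spouses are the other parents of v's children.
Humidity has parents Rain, Wind.
Humidity has children Pressure, Season.
Other parents of Humidity's children:
  Season also has parents Rain, Runoff, Sprinkler.
  Pressure's other parents are Rain, Season, WetGrass.
MB(Humidity) = {Pressure, Rain, Runoff, Season, Sprinkler, WetGrass, Wind}.
Comparing with the claimed set, Rain is missing.

Rain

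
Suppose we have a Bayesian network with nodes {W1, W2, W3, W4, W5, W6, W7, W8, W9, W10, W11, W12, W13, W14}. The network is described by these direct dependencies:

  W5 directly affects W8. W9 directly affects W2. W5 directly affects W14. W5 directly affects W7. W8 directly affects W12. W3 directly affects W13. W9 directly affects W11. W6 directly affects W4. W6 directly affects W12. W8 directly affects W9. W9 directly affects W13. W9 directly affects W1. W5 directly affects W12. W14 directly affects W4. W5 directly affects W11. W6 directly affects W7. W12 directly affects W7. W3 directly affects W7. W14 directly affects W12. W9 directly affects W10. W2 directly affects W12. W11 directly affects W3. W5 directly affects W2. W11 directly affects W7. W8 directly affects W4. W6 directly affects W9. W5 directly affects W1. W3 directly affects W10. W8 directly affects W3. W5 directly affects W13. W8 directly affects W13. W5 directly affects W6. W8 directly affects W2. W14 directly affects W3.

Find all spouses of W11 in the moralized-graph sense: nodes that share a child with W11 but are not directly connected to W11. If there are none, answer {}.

{W6, W8, W12, W14}

Children of W11: W3, W7.
  parents(W3) \ {W11} = {W8, W14}.
  W7's other parents are W3, W5, W6, W12.
Excluding nodes already adjacent to W11 (W3, W5, W7, W9), the co-parent-only contribution is {W6, W8, W12, W14}.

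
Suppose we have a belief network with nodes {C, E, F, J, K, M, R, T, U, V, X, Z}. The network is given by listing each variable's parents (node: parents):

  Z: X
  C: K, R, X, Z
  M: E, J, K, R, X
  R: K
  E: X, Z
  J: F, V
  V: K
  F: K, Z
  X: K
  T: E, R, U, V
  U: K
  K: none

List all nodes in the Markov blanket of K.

Ch(K) = {C, F, M, R, U, V, X}.
K has no parents.
Other parents of K's children:
  V: no additional parents.
  R has no other parent.
  X: no additional parents.
  parents(F) \ {K} = {Z}.
  U has no other parent.
  parents(C) \ {K} = {R, X, Z}.
  M also has parents E, J, R, X.
So the Markov blanket of K is {C, E, F, J, M, R, U, V, X, Z}.

{C, E, F, J, M, R, U, V, X, Z}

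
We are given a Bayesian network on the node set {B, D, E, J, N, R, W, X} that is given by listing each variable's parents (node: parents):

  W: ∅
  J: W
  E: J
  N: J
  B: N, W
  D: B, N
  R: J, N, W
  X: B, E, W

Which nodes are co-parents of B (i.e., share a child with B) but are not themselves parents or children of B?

Children of B: D, X.
  D: N
  X: E, W
Excluding nodes already adjacent to B (D, N, W, X), the co-parent-only contribution is {E}.

{E}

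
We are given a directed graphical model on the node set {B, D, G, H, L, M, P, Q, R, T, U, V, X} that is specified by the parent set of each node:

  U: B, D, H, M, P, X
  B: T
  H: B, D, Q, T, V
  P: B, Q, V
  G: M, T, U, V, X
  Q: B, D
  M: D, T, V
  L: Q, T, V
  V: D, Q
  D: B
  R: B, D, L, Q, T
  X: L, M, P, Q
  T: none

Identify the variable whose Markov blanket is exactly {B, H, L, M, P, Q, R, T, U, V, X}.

The target node must have every member of {B, H, L, M, P, Q, R, T, U, V, X} as a parent, child, or co-parent, and no others.
Parents of D: B; children: H, M, Q, R, U, V; co-parents: B, H, L, M, P, Q, T, V, X.
These exactly cover the given set, so the node is D.

D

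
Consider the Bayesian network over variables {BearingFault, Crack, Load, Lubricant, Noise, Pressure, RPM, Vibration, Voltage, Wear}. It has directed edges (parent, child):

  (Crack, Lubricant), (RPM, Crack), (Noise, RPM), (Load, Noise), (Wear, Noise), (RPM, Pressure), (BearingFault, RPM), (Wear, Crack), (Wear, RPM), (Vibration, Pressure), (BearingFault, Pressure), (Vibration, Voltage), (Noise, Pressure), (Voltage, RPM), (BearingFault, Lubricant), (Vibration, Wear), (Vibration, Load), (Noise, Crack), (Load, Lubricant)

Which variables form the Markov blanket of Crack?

{BearingFault, Load, Lubricant, Noise, RPM, Wear}

The Markov blanket of a node is its parents, its children, and the other parents of its children.
Parents of Crack: Noise, RPM, Wear.
Crack's children: Lubricant.
For each child, the remaining parents (spouses of Crack):
  Lubricant also has parents BearingFault, Load.
MB(Crack) = {BearingFault, Load, Lubricant, Noise, RPM, Wear}.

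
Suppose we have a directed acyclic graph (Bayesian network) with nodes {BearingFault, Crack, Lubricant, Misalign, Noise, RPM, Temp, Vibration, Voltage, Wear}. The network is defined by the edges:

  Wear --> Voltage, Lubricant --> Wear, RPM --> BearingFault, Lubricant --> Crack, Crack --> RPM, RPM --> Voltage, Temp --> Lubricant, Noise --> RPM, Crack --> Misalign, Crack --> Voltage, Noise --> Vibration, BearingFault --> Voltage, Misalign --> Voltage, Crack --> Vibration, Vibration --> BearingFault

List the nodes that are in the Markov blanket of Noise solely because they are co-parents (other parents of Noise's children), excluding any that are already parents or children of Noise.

{Crack}

Children of Noise: RPM, Vibration.
  RPM: Crack
  Vibration: Crack
Excluding nodes already adjacent to Noise (RPM, Vibration), the co-parent-only contribution is {Crack}.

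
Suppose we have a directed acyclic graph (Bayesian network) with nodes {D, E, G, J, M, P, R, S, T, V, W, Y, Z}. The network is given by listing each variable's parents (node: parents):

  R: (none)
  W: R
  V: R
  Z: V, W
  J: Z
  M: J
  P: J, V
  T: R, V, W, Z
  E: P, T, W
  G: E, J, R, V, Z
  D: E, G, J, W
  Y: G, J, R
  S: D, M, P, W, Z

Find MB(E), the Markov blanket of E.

Children of E: D, G.
E's parents: P, T, W.
For each child, the remaining parents (spouses of E):
  G also has parents J, R, V, Z.
  D also has parents G, J, W.
MB(E) = {D, G, J, P, R, T, V, W, Z}.

{D, G, J, P, R, T, V, W, Z}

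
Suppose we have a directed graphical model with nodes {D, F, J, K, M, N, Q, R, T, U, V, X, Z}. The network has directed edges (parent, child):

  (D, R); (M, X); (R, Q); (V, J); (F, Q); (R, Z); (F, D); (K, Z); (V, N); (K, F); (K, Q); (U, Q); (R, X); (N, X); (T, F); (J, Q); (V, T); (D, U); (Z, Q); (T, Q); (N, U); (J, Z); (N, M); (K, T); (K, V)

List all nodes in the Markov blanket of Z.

The Markov blanket of a node is its parents, its children, and the other parents of its children.
Z has parents J, K, R.
Ch(Z) = {Q}.
Co-parents of Z (other parents of its children):
  Q also has parents F, J, K, R, T, U.
Taking the union gives {F, J, K, Q, R, T, U}.

{F, J, K, Q, R, T, U}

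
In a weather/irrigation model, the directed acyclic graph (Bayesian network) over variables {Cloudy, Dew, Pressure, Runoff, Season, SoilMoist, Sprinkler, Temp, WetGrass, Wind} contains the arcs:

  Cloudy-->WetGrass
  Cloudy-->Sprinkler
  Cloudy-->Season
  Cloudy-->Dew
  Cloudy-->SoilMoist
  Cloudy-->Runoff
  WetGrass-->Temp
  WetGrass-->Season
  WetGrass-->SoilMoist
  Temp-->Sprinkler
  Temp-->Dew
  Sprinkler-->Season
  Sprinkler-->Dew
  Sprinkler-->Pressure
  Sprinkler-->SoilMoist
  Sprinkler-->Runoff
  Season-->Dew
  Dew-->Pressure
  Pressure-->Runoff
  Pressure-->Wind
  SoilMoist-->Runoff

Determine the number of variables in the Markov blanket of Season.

5

Recall MB(v) = parents ∪ children ∪ spouses, where spouses are the other parents of v's children.
Ch(Season) = {Dew}.
Pa(Season) = {Cloudy, Sprinkler, WetGrass}.
Other parents of Season's children:
  Dew: Cloudy, Sprinkler, Temp
MB(Season) = {Cloudy, Dew, Sprinkler, Temp, WetGrass}, which has 5 nodes.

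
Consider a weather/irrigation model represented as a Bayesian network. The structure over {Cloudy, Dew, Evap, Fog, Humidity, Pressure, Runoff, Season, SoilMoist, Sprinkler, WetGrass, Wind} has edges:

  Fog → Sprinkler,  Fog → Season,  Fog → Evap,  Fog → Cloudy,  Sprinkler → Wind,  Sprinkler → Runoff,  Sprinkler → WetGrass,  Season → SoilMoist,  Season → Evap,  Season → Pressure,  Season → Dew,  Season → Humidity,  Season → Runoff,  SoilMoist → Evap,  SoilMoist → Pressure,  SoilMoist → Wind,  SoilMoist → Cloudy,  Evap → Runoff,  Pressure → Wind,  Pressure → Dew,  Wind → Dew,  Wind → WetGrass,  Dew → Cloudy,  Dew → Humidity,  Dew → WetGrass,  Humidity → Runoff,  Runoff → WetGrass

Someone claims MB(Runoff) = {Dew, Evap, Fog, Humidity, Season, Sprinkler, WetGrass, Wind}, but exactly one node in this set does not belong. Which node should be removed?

Pa(Runoff) = {Evap, Humidity, Season, Sprinkler}.
Ch(Runoff) = {WetGrass}.
For each child, the remaining parents (spouses of Runoff):
  WetGrass: Dew, Sprinkler, Wind
MB(Runoff) = {Dew, Evap, Humidity, Season, Sprinkler, WetGrass, Wind}.
Fog is neither a parent, child, nor co-parent of Runoff, so it does not belong.

Fog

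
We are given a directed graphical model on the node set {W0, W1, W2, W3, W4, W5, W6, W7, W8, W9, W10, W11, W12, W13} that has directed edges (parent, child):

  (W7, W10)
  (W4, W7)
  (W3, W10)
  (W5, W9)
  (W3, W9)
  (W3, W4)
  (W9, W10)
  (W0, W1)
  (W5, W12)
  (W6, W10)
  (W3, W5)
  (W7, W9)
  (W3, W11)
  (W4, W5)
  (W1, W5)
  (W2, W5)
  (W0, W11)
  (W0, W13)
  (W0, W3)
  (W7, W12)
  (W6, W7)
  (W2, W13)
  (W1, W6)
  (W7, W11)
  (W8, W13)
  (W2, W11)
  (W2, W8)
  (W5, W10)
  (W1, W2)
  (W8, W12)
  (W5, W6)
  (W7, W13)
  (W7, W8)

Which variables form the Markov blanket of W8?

{W0, W2, W5, W7, W12, W13}

Children of W8: W12, W13.
Pa(W8) = {W2, W7}.
Parents of each child, excluding W8:
  W12: W5, W7
  W13: W0, W2, W7
Taking the union gives {W0, W2, W5, W7, W12, W13}.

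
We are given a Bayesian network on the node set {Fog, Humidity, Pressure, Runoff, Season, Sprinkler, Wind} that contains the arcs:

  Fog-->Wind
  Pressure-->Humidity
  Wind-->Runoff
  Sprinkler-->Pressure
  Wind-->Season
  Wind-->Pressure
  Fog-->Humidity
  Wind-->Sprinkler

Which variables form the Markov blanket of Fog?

Ch(Fog) = {Humidity, Wind}.
Pa(Fog) = {}.
For each child, the remaining parents (spouses of Fog):
  Wind has no other parent.
  Humidity's other parent is Pressure.
MB(Fog) = {Humidity, Pressure, Wind}.

{Humidity, Pressure, Wind}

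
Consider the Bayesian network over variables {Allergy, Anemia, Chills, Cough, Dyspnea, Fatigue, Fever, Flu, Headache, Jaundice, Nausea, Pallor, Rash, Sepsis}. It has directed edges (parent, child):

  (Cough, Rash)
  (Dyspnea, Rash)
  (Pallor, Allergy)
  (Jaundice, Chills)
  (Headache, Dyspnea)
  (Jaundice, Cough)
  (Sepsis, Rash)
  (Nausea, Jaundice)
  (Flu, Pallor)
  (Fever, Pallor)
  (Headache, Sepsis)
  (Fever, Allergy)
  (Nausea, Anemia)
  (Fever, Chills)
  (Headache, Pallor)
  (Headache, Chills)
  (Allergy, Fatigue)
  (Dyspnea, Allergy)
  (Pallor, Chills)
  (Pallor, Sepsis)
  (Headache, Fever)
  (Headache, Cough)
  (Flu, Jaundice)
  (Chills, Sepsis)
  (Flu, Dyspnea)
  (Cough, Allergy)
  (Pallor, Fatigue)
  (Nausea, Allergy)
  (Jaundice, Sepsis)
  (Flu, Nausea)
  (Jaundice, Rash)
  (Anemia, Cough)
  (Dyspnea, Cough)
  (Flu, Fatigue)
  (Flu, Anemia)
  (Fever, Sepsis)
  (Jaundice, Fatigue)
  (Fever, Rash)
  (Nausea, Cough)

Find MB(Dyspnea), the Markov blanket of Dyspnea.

The Markov blanket of a node is its parents, its children, and the other parents of its children.
Parents of Dyspnea: Flu, Headache.
Children of Dyspnea: Allergy, Cough, Rash.
For each child, the remaining parents (spouses of Dyspnea):
  Cough: Anemia, Headache, Jaundice, Nausea
  Allergy: Cough, Fever, Nausea, Pallor
  Rash: Cough, Fever, Jaundice, Sepsis
Union: {Flu, Headache} ∪ {Allergy, Cough, Rash} ∪ {Anemia, Cough, Fever, Headache, Jaundice, Nausea, Pallor, Sepsis} = {Allergy, Anemia, Cough, Fever, Flu, Headache, Jaundice, Nausea, Pallor, Rash, Sepsis}.

{Allergy, Anemia, Cough, Fever, Flu, Headache, Jaundice, Nausea, Pallor, Rash, Sepsis}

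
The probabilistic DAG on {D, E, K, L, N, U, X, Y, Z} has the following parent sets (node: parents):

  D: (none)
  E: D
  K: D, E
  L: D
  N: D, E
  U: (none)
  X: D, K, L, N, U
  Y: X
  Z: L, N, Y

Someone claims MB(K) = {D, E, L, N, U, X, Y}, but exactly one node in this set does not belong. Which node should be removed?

The Markov blanket of a node is its parents, its children, and the other parents of its children.
Parents of K: D, E.
K has child X.
Parents of each child, excluding K:
  X also has parents D, L, N, U.
MB(K) = {D, E, L, N, U, X}.
Y is neither a parent, child, nor co-parent of K, so it does not belong.

Y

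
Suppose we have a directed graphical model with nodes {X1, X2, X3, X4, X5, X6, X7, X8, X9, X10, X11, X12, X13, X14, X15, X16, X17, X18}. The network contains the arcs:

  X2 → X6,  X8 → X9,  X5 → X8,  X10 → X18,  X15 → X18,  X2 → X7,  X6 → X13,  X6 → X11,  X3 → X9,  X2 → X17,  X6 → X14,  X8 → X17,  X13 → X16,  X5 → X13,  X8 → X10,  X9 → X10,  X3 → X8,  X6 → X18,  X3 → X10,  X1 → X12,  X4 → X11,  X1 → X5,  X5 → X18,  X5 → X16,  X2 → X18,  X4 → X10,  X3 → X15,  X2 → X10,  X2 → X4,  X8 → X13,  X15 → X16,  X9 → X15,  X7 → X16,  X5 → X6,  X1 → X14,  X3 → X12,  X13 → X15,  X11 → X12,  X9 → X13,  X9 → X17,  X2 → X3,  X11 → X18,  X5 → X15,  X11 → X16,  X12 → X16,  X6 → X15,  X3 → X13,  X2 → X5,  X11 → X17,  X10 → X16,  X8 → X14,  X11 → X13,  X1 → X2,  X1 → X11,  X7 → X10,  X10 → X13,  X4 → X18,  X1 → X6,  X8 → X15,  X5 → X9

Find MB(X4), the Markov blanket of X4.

A node's Markov blanket = Pa ∪ Ch ∪ (parents of Ch other than the node itself).
X4 has parent X2.
Children of X4: X10, X11, X18.
Other parents of X4's children:
  X10's other parents are X2, X3, X7, X8, X9.
  parents(X11) \ {X4} = {X1, X6}.
  X18's other parents are X2, X5, X6, X10, X11, X15.
Union: {X2} ∪ {X10, X11, X18} ∪ {X1, X2, X3, X5, X6, X7, X8, X9, X10, X11, X15} = {X1, X2, X3, X5, X6, X7, X8, X9, X10, X11, X15, X18}.

{X1, X2, X3, X5, X6, X7, X8, X9, X10, X11, X15, X18}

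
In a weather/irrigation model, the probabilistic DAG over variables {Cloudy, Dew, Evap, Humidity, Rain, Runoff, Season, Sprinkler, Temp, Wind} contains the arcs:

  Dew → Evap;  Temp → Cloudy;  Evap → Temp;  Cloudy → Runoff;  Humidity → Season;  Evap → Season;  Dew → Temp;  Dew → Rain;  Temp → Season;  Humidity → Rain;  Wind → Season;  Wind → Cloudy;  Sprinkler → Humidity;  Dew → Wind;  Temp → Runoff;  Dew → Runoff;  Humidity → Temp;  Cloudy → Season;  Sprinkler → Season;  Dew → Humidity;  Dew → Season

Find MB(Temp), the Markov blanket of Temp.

{Cloudy, Dew, Evap, Humidity, Runoff, Season, Sprinkler, Wind}

A node's Markov blanket = Pa ∪ Ch ∪ (parents of Ch other than the node itself).
Temp's parents: Dew, Evap, Humidity.
Ch(Temp) = {Cloudy, Runoff, Season}.
For each child, the remaining parents (spouses of Temp):
  Cloudy: Wind
  Runoff: Cloudy, Dew
  Season: Cloudy, Dew, Evap, Humidity, Sprinkler, Wind
So the Markov blanket of Temp is {Cloudy, Dew, Evap, Humidity, Runoff, Season, Sprinkler, Wind}.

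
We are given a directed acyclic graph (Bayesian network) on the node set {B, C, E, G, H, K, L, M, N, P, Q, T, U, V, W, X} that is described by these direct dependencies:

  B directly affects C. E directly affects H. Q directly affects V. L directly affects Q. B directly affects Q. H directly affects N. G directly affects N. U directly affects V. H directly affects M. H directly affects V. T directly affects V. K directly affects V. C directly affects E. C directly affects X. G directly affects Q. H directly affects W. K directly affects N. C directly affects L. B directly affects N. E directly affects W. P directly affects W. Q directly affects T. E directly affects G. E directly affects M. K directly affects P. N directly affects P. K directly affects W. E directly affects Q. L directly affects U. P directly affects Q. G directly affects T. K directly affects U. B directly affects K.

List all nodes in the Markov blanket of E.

{B, C, G, H, K, L, M, P, Q, W}

Parents of E: C.
E has children G, H, M, Q, W.
Parents of each child, excluding E:
  G: —
  H: —
  M: H
  Q: B, G, L, P
  W: H, K, P
So the Markov blanket of E is {B, C, G, H, K, L, M, P, Q, W}.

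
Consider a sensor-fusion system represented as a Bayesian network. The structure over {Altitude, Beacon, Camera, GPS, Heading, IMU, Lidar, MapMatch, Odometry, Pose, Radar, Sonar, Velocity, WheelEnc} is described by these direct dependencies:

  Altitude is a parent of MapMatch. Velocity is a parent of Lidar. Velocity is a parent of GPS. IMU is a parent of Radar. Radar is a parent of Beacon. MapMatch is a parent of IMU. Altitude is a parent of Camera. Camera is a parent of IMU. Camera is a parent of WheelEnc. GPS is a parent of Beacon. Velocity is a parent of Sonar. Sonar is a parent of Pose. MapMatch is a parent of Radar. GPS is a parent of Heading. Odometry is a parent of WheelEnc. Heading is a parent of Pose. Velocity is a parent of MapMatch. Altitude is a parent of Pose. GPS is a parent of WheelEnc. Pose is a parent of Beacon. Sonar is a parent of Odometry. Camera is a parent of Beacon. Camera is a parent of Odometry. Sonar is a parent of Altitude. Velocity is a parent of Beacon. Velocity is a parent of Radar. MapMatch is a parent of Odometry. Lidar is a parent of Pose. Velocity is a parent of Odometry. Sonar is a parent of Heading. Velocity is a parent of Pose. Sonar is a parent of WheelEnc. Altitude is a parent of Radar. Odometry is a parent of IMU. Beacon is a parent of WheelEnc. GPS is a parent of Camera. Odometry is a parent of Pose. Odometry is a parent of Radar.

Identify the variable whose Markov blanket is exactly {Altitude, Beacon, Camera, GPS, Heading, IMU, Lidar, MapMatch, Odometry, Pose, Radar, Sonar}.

Velocity

The target node must have every member of {Altitude, Beacon, Camera, GPS, Heading, IMU, Lidar, MapMatch, Odometry, Pose, Radar, Sonar} as a parent, child, or co-parent, and no others.
Parents of Velocity: none; children: Beacon, GPS, Lidar, MapMatch, Odometry, Pose, Radar, Sonar; co-parents: Altitude, Camera, GPS, Heading, IMU, Lidar, MapMatch, Odometry, Pose, Radar, Sonar.
These exactly cover the given set, so the node is Velocity.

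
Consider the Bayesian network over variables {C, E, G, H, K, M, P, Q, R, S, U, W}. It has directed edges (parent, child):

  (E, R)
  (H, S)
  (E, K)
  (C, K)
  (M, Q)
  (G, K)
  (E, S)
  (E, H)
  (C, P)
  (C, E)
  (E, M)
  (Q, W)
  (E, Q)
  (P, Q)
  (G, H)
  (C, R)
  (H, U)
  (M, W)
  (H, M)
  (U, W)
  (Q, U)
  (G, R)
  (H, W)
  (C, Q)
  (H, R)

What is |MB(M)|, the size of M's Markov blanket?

Recall MB(v) = parents ∪ children ∪ spouses, where spouses are the other parents of v's children.
Parents of M: E, H.
M has children Q, W.
Other parents of M's children:
  Q: C, E, P
  W: H, Q, U
MB(M) = {C, E, H, P, Q, U, W}, which has 7 nodes.

7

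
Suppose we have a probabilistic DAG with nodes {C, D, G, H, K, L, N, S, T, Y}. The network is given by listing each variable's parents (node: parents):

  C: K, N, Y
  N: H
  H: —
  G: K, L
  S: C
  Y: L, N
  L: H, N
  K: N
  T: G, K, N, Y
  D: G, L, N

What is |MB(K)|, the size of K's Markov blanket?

Recall MB(v) = parents ∪ children ∪ spouses, where spouses are the other parents of v's children.
K's parents: N.
K's children: C, G, T.
Co-parents of K (other parents of its children):
  G's other parent is L.
  C also has parents N, Y.
  T's other parents are G, N, Y.
MB(K) = {C, G, L, N, T, Y}, which has 6 nodes.

6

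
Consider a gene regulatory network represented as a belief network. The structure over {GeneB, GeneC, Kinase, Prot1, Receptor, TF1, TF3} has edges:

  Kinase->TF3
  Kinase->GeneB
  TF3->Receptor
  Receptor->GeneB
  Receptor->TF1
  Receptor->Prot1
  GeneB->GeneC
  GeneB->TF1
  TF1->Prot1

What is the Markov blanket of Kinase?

{GeneB, Receptor, TF3}

Children of Kinase: GeneB, TF3.
Kinase's parents: none.
Parents of each child, excluding Kinase:
  TF3: —
  GeneB: Receptor
So the Markov blanket of Kinase is {GeneB, Receptor, TF3}.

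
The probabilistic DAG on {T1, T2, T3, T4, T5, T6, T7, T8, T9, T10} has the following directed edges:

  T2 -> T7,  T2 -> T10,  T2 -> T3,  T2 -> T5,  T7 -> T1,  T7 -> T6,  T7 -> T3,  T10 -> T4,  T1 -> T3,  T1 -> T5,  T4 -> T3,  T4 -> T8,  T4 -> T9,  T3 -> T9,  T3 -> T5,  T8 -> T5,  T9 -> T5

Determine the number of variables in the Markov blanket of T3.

Ch(T3) = {T5, T9}.
T3's parents: T1, T2, T4, T7.
For each child, the remaining parents (spouses of T3):
  T9: T4
  T5: T1, T2, T8, T9
MB(T3) = {T1, T2, T4, T5, T7, T8, T9}, which has 7 nodes.

7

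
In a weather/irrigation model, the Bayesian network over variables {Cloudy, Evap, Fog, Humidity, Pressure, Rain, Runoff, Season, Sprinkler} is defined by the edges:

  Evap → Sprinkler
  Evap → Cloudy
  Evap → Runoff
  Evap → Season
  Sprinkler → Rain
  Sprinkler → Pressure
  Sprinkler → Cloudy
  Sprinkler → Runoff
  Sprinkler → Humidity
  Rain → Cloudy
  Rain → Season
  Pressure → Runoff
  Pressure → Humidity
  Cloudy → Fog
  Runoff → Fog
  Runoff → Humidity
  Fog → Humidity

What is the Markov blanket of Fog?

{Cloudy, Humidity, Pressure, Runoff, Sprinkler}

Fog has parents Cloudy, Runoff.
Ch(Fog) = {Humidity}.
Parents of each child, excluding Fog:
  Humidity: Pressure, Runoff, Sprinkler
So the Markov blanket of Fog is {Cloudy, Humidity, Pressure, Runoff, Sprinkler}.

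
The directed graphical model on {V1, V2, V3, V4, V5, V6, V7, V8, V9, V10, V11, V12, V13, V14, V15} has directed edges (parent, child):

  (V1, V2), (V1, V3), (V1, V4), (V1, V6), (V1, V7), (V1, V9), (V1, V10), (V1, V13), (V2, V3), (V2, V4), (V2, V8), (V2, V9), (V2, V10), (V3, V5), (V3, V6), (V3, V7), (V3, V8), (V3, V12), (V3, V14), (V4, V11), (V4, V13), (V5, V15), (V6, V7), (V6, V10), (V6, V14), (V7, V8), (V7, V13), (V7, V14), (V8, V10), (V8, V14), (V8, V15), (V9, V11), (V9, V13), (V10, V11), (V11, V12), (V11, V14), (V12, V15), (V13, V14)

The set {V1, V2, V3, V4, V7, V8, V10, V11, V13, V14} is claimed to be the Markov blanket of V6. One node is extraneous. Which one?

V6 has children V7, V10, V14.
Pa(V6) = {V1, V3}.
Other parents of V6's children:
  parents(V7) \ {V6} = {V1, V3}.
  V10 also has parents V1, V2, V8.
  parents(V14) \ {V6} = {V3, V7, V8, V11, V13}.
MB(V6) = {V1, V2, V3, V7, V8, V10, V11, V13, V14}.
V4 is neither a parent, child, nor co-parent of V6, so it does not belong.

V4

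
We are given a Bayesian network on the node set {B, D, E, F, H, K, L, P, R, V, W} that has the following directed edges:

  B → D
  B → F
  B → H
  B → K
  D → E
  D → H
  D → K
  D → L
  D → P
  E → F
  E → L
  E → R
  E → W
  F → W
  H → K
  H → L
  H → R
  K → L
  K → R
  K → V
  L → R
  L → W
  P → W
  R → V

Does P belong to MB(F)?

P is a co-parent of F: both are parents of W.
So P ∈ MB(F).

Yes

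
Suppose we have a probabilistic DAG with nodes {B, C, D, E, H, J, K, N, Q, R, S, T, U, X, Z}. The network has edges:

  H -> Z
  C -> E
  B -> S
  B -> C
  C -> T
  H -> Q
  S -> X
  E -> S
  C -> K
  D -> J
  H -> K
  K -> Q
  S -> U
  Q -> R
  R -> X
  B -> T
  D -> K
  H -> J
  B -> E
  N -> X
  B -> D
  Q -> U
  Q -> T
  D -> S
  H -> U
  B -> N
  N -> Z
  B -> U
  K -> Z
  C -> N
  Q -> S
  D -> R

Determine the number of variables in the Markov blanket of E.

5

A node's Markov blanket = Pa ∪ Ch ∪ (parents of Ch other than the node itself).
E has parents B, C.
Children of E: S.
For each child, the remaining parents (spouses of E):
  S: B, D, Q
MB(E) = {B, C, D, Q, S}, which has 5 nodes.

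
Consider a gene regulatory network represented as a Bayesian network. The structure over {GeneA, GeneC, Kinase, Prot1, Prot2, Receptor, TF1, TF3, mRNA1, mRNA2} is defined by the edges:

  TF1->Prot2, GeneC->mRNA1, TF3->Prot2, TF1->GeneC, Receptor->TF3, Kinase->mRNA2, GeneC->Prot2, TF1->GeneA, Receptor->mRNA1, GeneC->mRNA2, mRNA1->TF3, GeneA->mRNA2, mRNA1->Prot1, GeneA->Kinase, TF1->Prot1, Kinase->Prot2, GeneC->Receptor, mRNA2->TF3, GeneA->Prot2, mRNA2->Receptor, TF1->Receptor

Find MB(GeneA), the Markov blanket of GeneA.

{GeneC, Kinase, Prot2, TF1, TF3, mRNA2}

Recall MB(v) = parents ∪ children ∪ spouses, where spouses are the other parents of v's children.
GeneA's parents: TF1.
GeneA has children Kinase, Prot2, mRNA2.
Co-parents of GeneA (other parents of its children):
  Kinase has no other parent.
  parents(mRNA2) \ {GeneA} = {GeneC, Kinase}.
  parents(Prot2) \ {GeneA} = {GeneC, Kinase, TF1, TF3}.
Union: {TF1} ∪ {Kinase, Prot2, mRNA2} ∪ {GeneC, Kinase, TF1, TF3} = {GeneC, Kinase, Prot2, TF1, TF3, mRNA2}.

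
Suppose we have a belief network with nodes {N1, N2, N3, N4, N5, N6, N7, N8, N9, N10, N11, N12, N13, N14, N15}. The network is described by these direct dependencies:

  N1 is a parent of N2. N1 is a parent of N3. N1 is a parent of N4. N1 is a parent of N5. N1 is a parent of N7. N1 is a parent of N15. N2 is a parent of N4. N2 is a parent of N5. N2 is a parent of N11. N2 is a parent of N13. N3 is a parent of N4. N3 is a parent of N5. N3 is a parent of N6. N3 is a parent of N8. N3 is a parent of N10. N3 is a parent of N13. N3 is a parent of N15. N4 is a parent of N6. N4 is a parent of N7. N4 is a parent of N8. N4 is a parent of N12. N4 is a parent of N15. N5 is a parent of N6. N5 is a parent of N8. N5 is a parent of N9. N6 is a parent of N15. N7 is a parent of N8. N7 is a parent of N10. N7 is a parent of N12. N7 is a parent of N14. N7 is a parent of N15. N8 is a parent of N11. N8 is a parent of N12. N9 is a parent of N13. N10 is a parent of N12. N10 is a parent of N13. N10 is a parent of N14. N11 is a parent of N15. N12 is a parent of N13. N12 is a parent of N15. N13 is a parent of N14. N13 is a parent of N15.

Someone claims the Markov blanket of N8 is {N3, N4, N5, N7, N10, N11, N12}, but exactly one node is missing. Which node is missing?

N2

By definition, MB(N8) is built from N8's parents, N8's children, and the co-parents of N8.
Parents of N8: N3, N4, N5, N7.
N8 has children N11, N12.
Other parents of N8's children:
  N11 also has parent N2.
  N12 also has parents N4, N7, N10.
MB(N8) = {N2, N3, N4, N5, N7, N10, N11, N12}.
Comparing with the claimed set, N2 is missing.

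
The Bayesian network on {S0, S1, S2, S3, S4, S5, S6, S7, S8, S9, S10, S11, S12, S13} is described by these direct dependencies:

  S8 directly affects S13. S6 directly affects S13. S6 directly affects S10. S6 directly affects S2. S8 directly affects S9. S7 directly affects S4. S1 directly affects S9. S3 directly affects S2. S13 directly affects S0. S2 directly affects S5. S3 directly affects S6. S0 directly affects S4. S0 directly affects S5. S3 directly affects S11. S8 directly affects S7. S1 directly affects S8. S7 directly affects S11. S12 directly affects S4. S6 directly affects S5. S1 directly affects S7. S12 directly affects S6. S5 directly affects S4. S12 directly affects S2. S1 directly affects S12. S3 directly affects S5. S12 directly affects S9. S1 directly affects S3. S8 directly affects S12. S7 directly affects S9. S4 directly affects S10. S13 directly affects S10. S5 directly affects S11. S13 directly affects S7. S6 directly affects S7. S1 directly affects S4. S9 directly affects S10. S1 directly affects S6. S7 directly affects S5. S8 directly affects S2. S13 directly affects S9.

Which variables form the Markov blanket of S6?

{S0, S1, S2, S3, S4, S5, S7, S8, S9, S10, S12, S13}

By definition, MB(S6) is built from S6's parents, S6's children, and the co-parents of S6.
S6's children: S2, S5, S7, S10, S13.
S6's parents: S1, S3, S12.
Co-parents of S6 (other parents of its children):
  S13's other parent is S8.
  S2 also has parents S3, S8, S12.
  S7 also has parents S1, S8, S13.
  parents(S5) \ {S6} = {S0, S2, S3, S7}.
  S10's other parents are S4, S9, S13.
Taking the union gives {S0, S1, S2, S3, S4, S5, S7, S8, S9, S10, S12, S13}.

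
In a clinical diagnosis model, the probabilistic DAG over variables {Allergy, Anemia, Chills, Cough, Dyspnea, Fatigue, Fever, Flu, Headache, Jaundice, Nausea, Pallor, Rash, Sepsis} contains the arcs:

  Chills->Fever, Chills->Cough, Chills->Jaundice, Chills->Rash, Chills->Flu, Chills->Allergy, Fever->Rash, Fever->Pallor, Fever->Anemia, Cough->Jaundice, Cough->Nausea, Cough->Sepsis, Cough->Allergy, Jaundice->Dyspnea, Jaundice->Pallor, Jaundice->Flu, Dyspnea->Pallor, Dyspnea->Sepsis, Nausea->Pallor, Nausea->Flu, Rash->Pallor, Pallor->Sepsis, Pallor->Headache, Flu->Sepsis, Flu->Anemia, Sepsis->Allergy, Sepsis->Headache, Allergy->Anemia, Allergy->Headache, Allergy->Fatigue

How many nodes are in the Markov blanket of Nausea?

8

Nausea's parents: Cough.
Nausea's children: Flu, Pallor.
Other parents of Nausea's children:
  Pallor: Dyspnea, Fever, Jaundice, Rash
  Flu: Chills, Jaundice
MB(Nausea) = {Chills, Cough, Dyspnea, Fever, Flu, Jaundice, Pallor, Rash}, which has 8 nodes.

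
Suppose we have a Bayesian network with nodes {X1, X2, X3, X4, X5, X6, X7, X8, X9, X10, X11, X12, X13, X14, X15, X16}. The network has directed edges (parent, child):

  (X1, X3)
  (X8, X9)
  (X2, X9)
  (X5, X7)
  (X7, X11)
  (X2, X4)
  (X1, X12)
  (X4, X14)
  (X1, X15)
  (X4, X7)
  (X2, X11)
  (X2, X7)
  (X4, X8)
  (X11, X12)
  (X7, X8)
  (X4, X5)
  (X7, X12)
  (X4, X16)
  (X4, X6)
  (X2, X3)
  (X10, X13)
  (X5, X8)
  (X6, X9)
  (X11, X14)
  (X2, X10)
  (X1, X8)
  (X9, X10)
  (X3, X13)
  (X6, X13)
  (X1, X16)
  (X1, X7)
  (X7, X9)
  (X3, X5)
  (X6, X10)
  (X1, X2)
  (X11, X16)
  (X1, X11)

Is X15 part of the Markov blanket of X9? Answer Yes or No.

Children of X9: X10.
X9's parents: X2, X6, X7, X8.
Parents of each child, excluding X9:
  X10 also has parents X2, X6.
MB(X9) = {X2, X6, X7, X8, X10}; X15 is not in this set.

No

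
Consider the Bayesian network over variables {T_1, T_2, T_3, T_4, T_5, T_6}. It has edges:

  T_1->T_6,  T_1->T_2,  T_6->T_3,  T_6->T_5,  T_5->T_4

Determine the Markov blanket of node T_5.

Parents of T_5: T_6.
Children of T_5: T_4.
For each child, the remaining parents (spouses of T_5):
  T_4: —
MB(T_5) = {T_4, T_6}.

{T_4, T_6}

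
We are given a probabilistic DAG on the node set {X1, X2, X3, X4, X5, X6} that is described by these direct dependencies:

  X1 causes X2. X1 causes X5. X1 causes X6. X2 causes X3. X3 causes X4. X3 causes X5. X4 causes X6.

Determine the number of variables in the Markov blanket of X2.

A node's Markov blanket = Pa ∪ Ch ∪ (parents of Ch other than the node itself).
Children of X2: X3.
Parents of X2: X1.
For each child, the remaining parents (spouses of X2):
  X3 has no other parent.
MB(X2) = {X1, X3}, which has 2 nodes.

2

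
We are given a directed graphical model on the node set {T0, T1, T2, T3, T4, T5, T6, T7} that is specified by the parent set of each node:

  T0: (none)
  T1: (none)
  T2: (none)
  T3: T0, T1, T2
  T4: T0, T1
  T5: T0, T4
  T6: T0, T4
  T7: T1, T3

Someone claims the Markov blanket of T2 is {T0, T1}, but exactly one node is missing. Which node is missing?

T3

T2 has child T3.
T2 has no parents.
Co-parents of T2 (other parents of its children):
  T3: T0, T1
MB(T2) = {T0, T1, T3}.
Comparing with the claimed set, T3 is missing.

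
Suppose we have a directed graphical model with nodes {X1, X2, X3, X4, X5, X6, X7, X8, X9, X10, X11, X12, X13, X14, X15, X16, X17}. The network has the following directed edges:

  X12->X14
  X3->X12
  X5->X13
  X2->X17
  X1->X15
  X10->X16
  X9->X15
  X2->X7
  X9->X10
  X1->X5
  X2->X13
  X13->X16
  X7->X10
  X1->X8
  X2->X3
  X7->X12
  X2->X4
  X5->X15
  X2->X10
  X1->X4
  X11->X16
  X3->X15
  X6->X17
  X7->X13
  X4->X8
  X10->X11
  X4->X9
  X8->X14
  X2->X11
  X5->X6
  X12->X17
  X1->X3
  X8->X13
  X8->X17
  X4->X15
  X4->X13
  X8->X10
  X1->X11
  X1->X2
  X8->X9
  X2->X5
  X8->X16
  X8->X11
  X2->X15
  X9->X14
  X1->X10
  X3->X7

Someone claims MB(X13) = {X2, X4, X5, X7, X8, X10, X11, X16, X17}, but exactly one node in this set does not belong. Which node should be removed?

X17

By definition, MB(X13) is built from X13's parents, X13's children, and the co-parents of X13.
Children of X13: X16.
X13 has parents X2, X4, X5, X7, X8.
Other parents of X13's children:
  X16's other parents are X8, X10, X11.
MB(X13) = {X2, X4, X5, X7, X8, X10, X11, X16}.
X17 is neither a parent, child, nor co-parent of X13, so it does not belong.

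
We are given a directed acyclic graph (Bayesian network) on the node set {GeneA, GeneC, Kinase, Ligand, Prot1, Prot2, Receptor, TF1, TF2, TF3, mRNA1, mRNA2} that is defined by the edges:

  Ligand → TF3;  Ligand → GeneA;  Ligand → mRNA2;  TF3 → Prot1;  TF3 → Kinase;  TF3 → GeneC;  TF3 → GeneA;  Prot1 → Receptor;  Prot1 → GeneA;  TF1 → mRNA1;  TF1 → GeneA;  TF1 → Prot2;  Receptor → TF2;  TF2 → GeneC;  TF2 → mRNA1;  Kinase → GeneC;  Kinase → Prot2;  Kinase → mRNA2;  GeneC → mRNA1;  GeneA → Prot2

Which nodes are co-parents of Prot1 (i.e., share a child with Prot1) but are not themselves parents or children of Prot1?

{Ligand, TF1}

Children of Prot1: GeneA, Receptor.
  Receptor: no additional parents.
  parents(GeneA) \ {Prot1} = {Ligand, TF1, TF3}.
Excluding nodes already adjacent to Prot1 (GeneA, Receptor, TF3), the co-parent-only contribution is {Ligand, TF1}.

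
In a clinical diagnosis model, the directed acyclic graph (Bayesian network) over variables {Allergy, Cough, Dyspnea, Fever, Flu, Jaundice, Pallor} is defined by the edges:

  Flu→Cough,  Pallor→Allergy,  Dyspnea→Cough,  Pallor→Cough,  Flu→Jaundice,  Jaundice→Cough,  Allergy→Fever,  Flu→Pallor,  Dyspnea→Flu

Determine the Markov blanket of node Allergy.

{Fever, Pallor}

The Markov blanket of a node is its parents, its children, and the other parents of its children.
Allergy has child Fever.
Allergy has parent Pallor.
Co-parents of Allergy (other parents of its children):
  Fever: no additional parents.
Union: {Pallor} ∪ {Fever} ∪ {} = {Fever, Pallor}.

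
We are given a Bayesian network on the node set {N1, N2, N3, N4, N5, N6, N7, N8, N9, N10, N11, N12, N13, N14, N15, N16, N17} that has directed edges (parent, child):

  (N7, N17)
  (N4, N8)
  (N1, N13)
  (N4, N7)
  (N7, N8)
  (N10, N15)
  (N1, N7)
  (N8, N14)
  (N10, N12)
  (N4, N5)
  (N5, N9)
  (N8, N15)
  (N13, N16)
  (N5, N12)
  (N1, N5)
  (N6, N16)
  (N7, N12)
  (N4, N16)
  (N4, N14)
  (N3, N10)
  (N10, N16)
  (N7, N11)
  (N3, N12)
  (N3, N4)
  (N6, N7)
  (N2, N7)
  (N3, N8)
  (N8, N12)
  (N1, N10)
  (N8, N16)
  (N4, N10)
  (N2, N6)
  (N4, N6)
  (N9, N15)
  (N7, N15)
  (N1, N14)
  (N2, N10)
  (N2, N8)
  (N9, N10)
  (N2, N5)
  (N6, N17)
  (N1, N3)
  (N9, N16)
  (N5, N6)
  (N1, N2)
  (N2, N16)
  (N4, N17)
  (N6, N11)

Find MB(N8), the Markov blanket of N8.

{N1, N2, N3, N4, N5, N6, N7, N9, N10, N12, N13, N14, N15, N16}

By definition, MB(N8) is built from N8's parents, N8's children, and the co-parents of N8.
Children of N8: N12, N14, N15, N16.
N8 has parents N2, N3, N4, N7.
Co-parents of N8 (other parents of its children):
  parents(N12) \ {N8} = {N3, N5, N7, N10}.
  parents(N14) \ {N8} = {N1, N4}.
  parents(N15) \ {N8} = {N7, N9, N10}.
  N16's other parents are N2, N4, N6, N9, N10, N13.
Union: {N2, N3, N4, N7} ∪ {N12, N14, N15, N16} ∪ {N1, N2, N3, N4, N5, N6, N7, N9, N10, N13} = {N1, N2, N3, N4, N5, N6, N7, N9, N10, N12, N13, N14, N15, N16}.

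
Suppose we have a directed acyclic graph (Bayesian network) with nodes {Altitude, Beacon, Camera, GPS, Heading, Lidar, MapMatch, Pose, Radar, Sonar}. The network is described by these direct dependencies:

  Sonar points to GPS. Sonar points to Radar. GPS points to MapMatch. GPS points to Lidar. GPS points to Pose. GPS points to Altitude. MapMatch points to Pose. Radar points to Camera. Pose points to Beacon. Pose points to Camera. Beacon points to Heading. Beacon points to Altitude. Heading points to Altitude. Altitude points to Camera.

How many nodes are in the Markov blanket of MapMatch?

The Markov blanket of a node is its parents, its children, and the other parents of its children.
Pa(MapMatch) = {GPS}.
Children of MapMatch: Pose.
Co-parents of MapMatch (other parents of its children):
  Pose: GPS
MB(MapMatch) = {GPS, Pose}, which has 2 nodes.

2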